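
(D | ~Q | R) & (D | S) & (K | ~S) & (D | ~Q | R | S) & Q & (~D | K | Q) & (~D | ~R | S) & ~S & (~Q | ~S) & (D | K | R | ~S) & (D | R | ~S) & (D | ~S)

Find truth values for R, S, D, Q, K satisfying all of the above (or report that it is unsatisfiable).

Unit clause (Q) forces Q = True.
Unit clause (~S) forces S = False.
In (D | S) only D is left, so D = True.
In (~D | ~R | S) only ~R is left, so R = False.
Set K = True.
All clauses satisfied.

R = False, S = False, D = True, Q = True, K = True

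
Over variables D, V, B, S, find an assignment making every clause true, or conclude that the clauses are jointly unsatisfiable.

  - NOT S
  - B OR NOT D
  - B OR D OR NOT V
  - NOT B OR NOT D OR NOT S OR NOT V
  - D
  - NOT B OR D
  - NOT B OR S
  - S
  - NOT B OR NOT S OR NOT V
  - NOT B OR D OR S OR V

No satisfying assignment exists.

Case S = True:
  Clause (NOT S) is falsified — contradiction.
Case S = False:
  Clause (S) is falsified — contradiction.
Both cases fail, so the formula is unsatisfiable.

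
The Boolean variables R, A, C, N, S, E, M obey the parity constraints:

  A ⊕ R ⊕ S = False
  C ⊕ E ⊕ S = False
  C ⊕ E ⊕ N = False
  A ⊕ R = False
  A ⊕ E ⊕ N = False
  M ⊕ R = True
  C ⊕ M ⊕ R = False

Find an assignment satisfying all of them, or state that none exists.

R: True; A: True; C: True; N: False; S: False; E: True; M: False

A ⊕ R ⊕ S = T ⊕ T ⊕ F = False ✓
C ⊕ E ⊕ S = T ⊕ T ⊕ F = False ✓
C ⊕ E ⊕ N = T ⊕ T ⊕ F = False ✓
A ⊕ R = T ⊕ T = False ✓
A ⊕ E ⊕ N = T ⊕ T ⊕ F = False ✓
M ⊕ R = F ⊕ T = True ✓
C ⊕ M ⊕ R = T ⊕ F ⊕ T = False ✓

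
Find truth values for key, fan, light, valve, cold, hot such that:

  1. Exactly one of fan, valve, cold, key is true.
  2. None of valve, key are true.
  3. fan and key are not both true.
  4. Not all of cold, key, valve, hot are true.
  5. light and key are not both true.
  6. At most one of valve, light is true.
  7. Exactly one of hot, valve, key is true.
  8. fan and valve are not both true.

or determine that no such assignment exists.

key: False; fan: False; light: False; valve: False; cold: True; hot: True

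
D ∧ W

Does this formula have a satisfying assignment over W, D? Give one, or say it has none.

W=T, D=T

Both conjuncts True, so the formula holds.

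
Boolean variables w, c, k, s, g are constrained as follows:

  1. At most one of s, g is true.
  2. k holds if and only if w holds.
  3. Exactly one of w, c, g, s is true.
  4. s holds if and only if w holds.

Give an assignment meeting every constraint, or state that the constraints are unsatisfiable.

w=F; c=T; k=F; s=F; g=F

  (1) {s, g}: 0 true — at most one ✓
  (2) k=F, w=F — same ✓
  (3) {w, c, g, s}: 1 true — exactly one ✓
  (4) s=F, w=F — same ✓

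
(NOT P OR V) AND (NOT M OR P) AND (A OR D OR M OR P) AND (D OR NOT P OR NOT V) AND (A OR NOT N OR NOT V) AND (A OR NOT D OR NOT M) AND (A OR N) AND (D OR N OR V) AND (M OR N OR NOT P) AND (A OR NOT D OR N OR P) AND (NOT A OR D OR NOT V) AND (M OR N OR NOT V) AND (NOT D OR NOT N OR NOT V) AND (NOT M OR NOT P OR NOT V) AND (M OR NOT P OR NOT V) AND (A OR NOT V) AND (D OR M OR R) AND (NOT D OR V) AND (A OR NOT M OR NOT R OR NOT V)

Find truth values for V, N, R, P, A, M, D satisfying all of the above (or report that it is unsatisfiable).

V: False; N: True; R: True; P: False; A: True; M: False; D: False

Set V = False.
  then (NOT P OR V) forces P = False.
  then (NOT M OR P) forces M = False.
  then (NOT D OR V) forces D = False.
  then (A OR D OR M OR P) forces A = True.
  then (D OR N OR V) forces N = True.
  then (D OR M OR R) forces R = True.
All clauses satisfied.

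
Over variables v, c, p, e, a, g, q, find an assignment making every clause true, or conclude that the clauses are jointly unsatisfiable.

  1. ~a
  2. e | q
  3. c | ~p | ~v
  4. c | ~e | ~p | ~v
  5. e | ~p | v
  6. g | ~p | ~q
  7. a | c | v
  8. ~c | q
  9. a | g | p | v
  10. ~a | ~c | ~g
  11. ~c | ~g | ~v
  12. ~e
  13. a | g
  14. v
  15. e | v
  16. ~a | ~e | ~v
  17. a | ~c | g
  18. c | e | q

Unit clause (~a) forces a = False.
Unit clause (~e) forces e = False.
In (a | g) only g is left, so g = True.
Unit clause (v) forces v = True.
In (e | q) only q is left, so q = True.
In (~c | ~g | ~v) only ~c is left, so c = False.
In (c | ~p | ~v) only ~p is left, so p = False.
All clauses satisfied.

v=T; c=F; p=F; e=F; a=F; g=T; q=T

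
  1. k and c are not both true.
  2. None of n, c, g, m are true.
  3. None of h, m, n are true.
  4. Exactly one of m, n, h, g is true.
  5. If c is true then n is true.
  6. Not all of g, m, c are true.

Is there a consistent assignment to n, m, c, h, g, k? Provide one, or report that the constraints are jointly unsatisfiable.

Case n = True:
  Constraint (2) is violated (n=T) — contradiction.
Case n = False:
  (2) forces c = False.
  (2) forces g = False.
  (2) forces m = False.
  (3) forces h = False.
  Constraint (4) is violated (m=F, n=F, h=F, g=F) — contradiction.
Both cases fail — unsatisfiable.

Unsatisfiable — no assignment works.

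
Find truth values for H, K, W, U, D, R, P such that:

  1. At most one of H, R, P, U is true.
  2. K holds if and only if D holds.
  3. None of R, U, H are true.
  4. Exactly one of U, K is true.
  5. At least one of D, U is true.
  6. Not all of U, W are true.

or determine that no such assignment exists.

H = False, K = True, W = True, U = False, D = True, R = False, P = False

  (1) {H, R, P, U}: 0 true — at most one ✓
  (2) K=T, D=T — same ✓
  (3) {R, U, H}: 0 true — none ✓
  (4) {U, K}: 1 true — exactly one ✓
  (5) {D, U}: 1 true — at least one ✓
  (6) {U, W}: 1/2 true — not all ✓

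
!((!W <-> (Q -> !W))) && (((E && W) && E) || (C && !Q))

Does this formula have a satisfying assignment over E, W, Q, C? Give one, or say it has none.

E=T, W=T, Q=F, C=T

  !((!W <-> (Q -> !W))) = True
    !W <-> (Q -> !W) = False
      !W = False
      Q -> !W = True
        !W = False
  ((E && W) && E) || (C && !Q) = True
    (E && W) && E = True
      E && W = True
    C && !Q = True
      !Q = True
Both conjuncts True, so the formula holds.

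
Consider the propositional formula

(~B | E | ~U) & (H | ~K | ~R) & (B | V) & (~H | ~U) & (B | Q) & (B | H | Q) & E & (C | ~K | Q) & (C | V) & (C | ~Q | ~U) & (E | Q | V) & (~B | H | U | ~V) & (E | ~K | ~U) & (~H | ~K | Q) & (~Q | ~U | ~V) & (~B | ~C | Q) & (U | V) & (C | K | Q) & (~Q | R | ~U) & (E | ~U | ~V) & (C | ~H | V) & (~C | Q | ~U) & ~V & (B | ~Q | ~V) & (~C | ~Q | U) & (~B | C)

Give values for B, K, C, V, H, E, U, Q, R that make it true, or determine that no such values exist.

B = True; K = False; C = True; V = False; H = False; E = True; U = True; Q = True; R = True

Unit clause (E) forces E = True.
Unit clause (~V) forces V = False.
In (B | V) only B is left, so B = True.
In (C | V) only C is left, so C = True.
In (~B | ~C | Q) only Q is left, so Q = True.
In (U | V) only U is left, so U = True.
In (~Q | R | ~U) only R is left, so R = True.
In (~H | ~U) only ~H is left, so H = False.
In (H | ~K | ~R) only ~K is left, so K = False.
All clauses satisfied.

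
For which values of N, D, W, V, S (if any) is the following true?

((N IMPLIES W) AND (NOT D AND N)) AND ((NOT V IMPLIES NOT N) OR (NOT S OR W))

N = True; D = False; W = True; V = True; S = True

  (N IMPLIES W) AND (NOT D AND N) = True
    N IMPLIES W = True
    NOT D AND N = True
      NOT D = True
  (NOT V IMPLIES NOT N) OR (NOT S OR W) = True
    NOT V IMPLIES NOT N = True
      NOT V = False
      NOT N = False
    NOT S OR W = True
      NOT S = False
Both conjuncts True, so the formula holds.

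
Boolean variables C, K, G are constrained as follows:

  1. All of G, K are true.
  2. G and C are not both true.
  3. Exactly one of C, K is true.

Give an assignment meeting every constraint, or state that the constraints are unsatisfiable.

C: False, K: True, G: True

  (1) {G, K}: all 2 true ✓
  (2) G=T, C=F — not both ✓
  (3) {C, K}: 1 true — exactly one ✓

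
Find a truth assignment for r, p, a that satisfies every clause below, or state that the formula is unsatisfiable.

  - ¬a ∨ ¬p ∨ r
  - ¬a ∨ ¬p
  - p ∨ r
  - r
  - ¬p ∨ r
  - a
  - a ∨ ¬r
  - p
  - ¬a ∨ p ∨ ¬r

Case p = True:
  (¬a ∨ ¬p) forces a = False.
  Clause (a) is falsified — contradiction.
Case p = False:
  Clause (p) is falsified — contradiction.
Both cases fail, so the formula is unsatisfiable.

Unsatisfiable — no assignment works.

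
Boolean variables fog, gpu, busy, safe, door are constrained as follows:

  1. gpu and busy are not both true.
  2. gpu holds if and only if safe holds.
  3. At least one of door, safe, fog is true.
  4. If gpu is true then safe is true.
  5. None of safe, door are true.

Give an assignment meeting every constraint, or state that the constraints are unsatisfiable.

fog=T, gpu=F, busy=F, safe=F, door=F

  (1) gpu=F, busy=F — not both ✓
  (2) gpu=F, safe=F — same ✓
  (3) {door, safe, fog}: 1 true — at least one ✓
  (4) gpu=F ⇒ safe: vacuous ✓
  (5) {safe, door}: 0 true — none ✓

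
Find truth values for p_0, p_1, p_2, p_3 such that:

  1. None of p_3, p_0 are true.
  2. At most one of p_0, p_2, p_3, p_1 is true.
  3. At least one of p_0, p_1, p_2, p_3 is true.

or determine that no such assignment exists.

p_0=F, p_1=F, p_2=T, p_3=F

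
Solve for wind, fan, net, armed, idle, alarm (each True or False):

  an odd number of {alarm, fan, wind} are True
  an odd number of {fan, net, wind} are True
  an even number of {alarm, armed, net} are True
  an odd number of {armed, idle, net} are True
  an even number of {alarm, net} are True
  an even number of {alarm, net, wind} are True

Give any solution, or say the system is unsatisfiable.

wind: False; fan: True; net: False; armed: False; idle: True; alarm: False

{alarm, fan, wind}: 1 true → odd ✓
{fan, net, wind}: 1 true → odd ✓
{alarm, armed, net}: 0 true → even ✓
{armed, idle, net}: 1 true → odd ✓
{alarm, net}: 0 true → even ✓
{alarm, net, wind}: 0 true → even ✓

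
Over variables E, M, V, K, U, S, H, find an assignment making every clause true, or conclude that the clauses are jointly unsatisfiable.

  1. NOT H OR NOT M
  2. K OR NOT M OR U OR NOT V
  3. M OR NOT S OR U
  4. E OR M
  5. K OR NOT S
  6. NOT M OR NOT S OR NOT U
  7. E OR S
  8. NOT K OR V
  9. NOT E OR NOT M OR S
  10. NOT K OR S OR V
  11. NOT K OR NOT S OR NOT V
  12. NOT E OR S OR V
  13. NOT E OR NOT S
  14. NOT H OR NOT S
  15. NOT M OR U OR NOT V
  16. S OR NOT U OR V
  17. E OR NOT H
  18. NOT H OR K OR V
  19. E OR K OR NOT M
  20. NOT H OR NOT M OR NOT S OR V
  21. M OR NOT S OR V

Set E = True.
  then (NOT E OR NOT S) forces S = False.
  then (NOT E OR NOT M OR S) forces M = False.
  then (NOT E OR S OR V) forces V = True.
Set K = False.
Set U = True.
Set H = False.
All clauses satisfied.

E = True; M = False; V = True; K = False; U = True; S = False; H = False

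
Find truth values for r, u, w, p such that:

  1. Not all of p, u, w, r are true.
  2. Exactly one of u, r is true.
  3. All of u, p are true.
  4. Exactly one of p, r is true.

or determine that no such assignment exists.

r = False; u = True; w = False; p = True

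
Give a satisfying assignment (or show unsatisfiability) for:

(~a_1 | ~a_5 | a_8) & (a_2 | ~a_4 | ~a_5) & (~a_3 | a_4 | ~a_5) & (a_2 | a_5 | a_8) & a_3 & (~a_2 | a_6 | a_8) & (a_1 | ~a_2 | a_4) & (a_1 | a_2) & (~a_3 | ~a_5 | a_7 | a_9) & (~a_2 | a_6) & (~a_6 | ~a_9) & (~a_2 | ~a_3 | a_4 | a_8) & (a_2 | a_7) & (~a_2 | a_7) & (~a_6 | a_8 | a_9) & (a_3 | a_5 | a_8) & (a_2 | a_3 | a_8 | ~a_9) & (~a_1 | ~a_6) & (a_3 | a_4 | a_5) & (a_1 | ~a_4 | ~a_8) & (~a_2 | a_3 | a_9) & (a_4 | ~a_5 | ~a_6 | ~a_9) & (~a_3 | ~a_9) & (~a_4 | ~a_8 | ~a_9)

Unit clause (a_3) forces a_3 = True.
In (~a_3 | ~a_9) only ~a_9 is left, so a_9 = False.
Set a_1 = True.
  then (~a_1 | ~a_6) forces a_6 = False.
  then (~a_2 | a_6) forces a_2 = False.
  then (a_2 | a_7) forces a_7 = True.
Set a_4 = True.
  then (a_2 | ~a_4 | ~a_5) forces a_5 = False.
  then (a_2 | a_5 | a_8) forces a_8 = True.
All clauses satisfied.

a_1=T, a_2=F, a_3=T, a_4=T, a_5=F, a_6=F, a_7=T, a_8=T, a_9=F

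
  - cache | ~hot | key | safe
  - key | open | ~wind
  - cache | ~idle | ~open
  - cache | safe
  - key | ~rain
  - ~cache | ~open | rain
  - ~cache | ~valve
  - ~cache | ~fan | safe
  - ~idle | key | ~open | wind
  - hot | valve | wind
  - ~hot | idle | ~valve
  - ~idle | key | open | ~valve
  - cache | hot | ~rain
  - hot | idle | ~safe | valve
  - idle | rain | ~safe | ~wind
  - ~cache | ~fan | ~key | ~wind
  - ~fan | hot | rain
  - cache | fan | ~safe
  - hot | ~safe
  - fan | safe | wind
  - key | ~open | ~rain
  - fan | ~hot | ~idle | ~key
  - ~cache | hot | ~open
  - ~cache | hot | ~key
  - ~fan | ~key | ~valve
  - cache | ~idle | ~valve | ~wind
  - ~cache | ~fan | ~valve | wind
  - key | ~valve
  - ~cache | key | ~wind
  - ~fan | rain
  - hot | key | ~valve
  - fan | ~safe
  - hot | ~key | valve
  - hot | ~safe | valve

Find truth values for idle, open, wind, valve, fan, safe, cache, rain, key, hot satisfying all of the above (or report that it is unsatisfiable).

Set idle = False.
Set open = False.
Set wind = False.
Set valve = False.
  then (hot | valve | wind) forces hot = True.
Set fan = True.
  then (~fan | rain) forces rain = True.
  then (key | ~rain) forces key = True.
Set safe = True.
Set cache = False.
All clauses satisfied.

idle = False, open = False, wind = False, valve = False, fan = True, safe = True, cache = False, rain = True, key = True, hot = True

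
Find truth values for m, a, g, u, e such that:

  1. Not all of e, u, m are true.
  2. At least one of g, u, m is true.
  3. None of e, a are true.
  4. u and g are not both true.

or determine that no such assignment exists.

m = True, a = False, g = False, u = True, e = False

  (1) {e, u, m}: 2/3 true — not all ✓
  (2) {g, u, m}: 2 true — at least one ✓
  (3) {e, a}: 0 true — none ✓
  (4) u=T, g=F — not both ✓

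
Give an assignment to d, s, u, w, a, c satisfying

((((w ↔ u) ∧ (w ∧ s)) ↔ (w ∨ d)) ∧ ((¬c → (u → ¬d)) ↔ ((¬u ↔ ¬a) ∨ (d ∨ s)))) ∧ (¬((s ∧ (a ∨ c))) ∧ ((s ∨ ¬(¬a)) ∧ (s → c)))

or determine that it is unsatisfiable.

d = False, s = False, u = True, w = False, a = True, c = True

  (((w ↔ u) ∧ (w ∧ s)) ↔ (w ∨ d)) ∧ ((¬c → (u → ¬d)) ↔ ((¬u ↔ ¬a) ∨ (d ∨ s))) = True
    ((w ↔ u) ∧ (w ∧ s)) ↔ (w ∨ d) = True
      (w ↔ u) ∧ (w ∧ s) = False
        w ↔ u = False
        w ∧ s = False
      w ∨ d = False
    (¬c → (u → ¬d)) ↔ ((¬u ↔ ¬a) ∨ (d ∨ s)) = True
      ¬c → (u → ¬d) = True
        ¬c = False
        u → ¬d = True
          ¬d = True
      (¬u ↔ ¬a) ∨ (d ∨ s) = True
        ¬u ↔ ¬a = True
          ¬u = False
          ¬a = False
        d ∨ s = False
  ¬((s ∧ (a ∨ c))) ∧ ((s ∨ ¬(¬a)) ∧ (s → c)) = True
    ¬((s ∧ (a ∨ c))) = True
      s ∧ (a ∨ c) = False
        a ∨ c = True
    (s ∨ ¬(¬a)) ∧ (s → c) = True
      s ∨ ¬(¬a) = True
        ¬(¬a) = True
          ¬a = False
      s → c = True
Both conjuncts True, so the formula holds.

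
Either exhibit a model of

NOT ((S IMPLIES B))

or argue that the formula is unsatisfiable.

S=T, B=F

  NOT ((S IMPLIES B)) = True
    S IMPLIES B = False
The formula evaluates to True.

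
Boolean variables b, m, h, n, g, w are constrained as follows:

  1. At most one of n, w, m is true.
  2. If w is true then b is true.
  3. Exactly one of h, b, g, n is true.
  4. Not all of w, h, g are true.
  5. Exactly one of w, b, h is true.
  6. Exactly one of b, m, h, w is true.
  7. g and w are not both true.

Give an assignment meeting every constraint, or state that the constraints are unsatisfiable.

b: False, m: False, h: True, n: False, g: False, w: False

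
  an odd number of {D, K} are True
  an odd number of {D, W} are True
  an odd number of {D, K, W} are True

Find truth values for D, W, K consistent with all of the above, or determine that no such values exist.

D=T, W=F, K=F

{D, K}: 1 true → odd ✓
{D, W}: 1 true → odd ✓
{D, K, W}: 1 true → odd ✓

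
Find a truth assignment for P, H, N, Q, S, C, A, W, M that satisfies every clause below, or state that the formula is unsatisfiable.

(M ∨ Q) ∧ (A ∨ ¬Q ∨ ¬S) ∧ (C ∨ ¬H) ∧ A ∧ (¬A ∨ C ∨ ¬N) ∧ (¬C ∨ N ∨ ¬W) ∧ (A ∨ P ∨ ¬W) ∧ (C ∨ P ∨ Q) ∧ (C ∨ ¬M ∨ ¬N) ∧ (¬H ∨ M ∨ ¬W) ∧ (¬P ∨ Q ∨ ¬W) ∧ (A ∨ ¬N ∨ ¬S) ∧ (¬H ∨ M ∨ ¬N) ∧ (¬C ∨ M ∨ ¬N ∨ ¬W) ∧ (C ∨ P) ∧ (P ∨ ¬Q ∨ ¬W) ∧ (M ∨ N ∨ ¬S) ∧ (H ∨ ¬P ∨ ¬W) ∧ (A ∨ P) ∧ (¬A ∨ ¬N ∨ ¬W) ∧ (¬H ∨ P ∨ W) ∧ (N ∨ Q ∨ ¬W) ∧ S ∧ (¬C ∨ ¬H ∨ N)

P=T, H=F, N=F, Q=F, S=T, C=F, A=T, W=F, M=T

Unit clause (A) forces A = True.
Unit clause (S) forces S = True.
Set P = True.
Set H = False.
  then (H ∨ ¬P ∨ ¬W) forces W = False.
Set N = False.
  then (M ∨ N ∨ ¬S) forces M = True.
Set Q = False.
Set C = False.
All clauses satisfied.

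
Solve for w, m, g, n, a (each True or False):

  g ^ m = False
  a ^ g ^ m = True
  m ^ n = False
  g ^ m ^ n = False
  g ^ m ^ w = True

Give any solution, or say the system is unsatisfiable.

w=T, m=F, g=F, n=F, a=T

g ^ m = F ^ F = False ✓
a ^ g ^ m = T ^ F ^ F = True ✓
m ^ n = F ^ F = False ✓
g ^ m ^ n = F ^ F ^ F = False ✓
g ^ m ^ w = F ^ F ^ T = True ✓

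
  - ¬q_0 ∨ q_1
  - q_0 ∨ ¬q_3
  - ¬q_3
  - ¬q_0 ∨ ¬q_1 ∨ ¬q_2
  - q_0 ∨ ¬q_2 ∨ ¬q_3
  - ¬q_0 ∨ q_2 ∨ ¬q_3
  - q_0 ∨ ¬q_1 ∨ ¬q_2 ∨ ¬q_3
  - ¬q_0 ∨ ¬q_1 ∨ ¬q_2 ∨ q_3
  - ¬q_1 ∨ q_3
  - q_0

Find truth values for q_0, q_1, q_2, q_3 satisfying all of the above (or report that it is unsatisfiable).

UNSATISFIABLE

Case q_0 = True:
  (¬q_0 ∨ q_1) forces q_1 = True.
  (¬q_3) forces q_3 = False.
  Clause (¬q_1 ∨ q_3) is falsified — contradiction.
Case q_0 = False:
  Clause (q_0) is falsified — contradiction.
Both cases fail, so the formula is unsatisfiable.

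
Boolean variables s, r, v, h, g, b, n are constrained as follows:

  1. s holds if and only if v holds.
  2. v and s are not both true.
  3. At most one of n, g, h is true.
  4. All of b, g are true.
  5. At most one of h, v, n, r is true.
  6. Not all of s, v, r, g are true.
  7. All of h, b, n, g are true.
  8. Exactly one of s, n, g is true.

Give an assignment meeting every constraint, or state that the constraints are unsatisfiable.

UNSATISFIABLE

Case h = True:
  (3) with h=T forces n = False.
  Constraint (7) is violated (n=F) — contradiction.
Case h = False:
  Constraint (7) is violated (h=F) — contradiction.
Both cases fail — unsatisfiable.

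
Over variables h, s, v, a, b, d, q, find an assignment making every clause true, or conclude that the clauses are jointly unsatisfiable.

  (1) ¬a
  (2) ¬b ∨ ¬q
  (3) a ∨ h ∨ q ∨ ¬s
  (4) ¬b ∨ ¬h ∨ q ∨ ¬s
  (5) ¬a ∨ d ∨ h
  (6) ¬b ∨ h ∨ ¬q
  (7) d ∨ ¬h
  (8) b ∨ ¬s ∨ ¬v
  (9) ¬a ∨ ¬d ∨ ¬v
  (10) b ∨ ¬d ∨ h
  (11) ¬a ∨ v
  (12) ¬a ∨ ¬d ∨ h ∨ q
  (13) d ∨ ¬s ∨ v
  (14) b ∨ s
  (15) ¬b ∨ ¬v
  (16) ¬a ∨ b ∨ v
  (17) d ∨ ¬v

Unit clause (¬a) forces a = False.
Set h = True.
  then (d ∨ ¬h) forces d = True.
Set s = True.
Try v = True:
  (b ∨ ¬s ∨ ¬v) forces b = True.
  clause (¬b ∨ ¬v) is falsified — backtrack.
So v = False.
Set b = False.
Set q = True.
All clauses satisfied.

h = True; s = True; v = False; a = False; b = False; d = True; q = True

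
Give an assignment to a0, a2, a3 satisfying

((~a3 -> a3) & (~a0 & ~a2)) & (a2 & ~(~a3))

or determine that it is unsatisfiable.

Case a2 = True: the conjunct ~a2 is False.
Case a2 = False: the conjunct a2 is False.
Both cases fail — unsatisfiable.

UNSATISFIABLE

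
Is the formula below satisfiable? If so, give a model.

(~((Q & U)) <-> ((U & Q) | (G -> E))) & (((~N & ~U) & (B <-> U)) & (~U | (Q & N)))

G = False, N = False, Q = False, B = False, E = False, U = False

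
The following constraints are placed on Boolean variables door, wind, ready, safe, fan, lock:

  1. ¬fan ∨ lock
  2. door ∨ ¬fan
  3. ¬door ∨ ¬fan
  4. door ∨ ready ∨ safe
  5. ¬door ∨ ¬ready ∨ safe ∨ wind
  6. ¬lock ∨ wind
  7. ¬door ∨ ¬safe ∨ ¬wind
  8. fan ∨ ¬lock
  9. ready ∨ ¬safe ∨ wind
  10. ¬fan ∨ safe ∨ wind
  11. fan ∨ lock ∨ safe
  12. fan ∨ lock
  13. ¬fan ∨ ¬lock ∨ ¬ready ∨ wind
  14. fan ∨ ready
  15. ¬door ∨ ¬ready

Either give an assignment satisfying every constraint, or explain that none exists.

No satisfying assignment exists.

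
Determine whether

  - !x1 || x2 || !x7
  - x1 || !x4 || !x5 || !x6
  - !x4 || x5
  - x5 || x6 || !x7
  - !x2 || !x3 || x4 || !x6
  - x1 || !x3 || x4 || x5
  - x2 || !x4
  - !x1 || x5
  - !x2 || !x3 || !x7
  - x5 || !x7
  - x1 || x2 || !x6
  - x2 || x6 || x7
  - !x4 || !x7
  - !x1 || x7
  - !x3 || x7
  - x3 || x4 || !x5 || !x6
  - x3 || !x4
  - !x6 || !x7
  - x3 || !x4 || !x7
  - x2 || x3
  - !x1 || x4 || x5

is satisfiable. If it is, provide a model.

Set x1 = False.
Set x2 = False.
  then (x2 || !x4) forces x4 = False.
  then (x1 || x2 || !x6) forces x6 = False.
  then (x2 || x6 || x7) forces x7 = True.
  then (x2 || x3) forces x3 = True.
  then (x5 || x6 || !x7) forces x5 = True.
All clauses satisfied.

x1 = False, x2 = False, x3 = True, x4 = False, x5 = True, x6 = False, x7 = True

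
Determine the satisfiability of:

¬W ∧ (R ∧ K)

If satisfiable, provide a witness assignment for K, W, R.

K=T; W=F; R=T

  ¬W = True
  R ∧ K = True
Both conjuncts True, so the formula holds.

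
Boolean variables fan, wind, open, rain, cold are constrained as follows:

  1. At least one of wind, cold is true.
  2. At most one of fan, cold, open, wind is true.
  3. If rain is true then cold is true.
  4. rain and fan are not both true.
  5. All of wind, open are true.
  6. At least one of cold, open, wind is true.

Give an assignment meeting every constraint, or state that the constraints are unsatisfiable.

Case open = True:
  (2) with open=T forces fan = False.
  (2) with open=T forces cold = False.
  (1) with cold=F forces wind = True.
  Constraint (2) is violated (open=T, wind=T) — contradiction.
Case open = False:
  Constraint (5) is violated (open=F) — contradiction.
Both cases fail — unsatisfiable.

The formula is unsatisfiable.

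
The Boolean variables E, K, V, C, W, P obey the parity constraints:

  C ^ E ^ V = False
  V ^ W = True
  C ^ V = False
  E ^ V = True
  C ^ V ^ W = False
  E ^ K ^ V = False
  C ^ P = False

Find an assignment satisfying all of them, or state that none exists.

E = False, K = True, V = True, C = True, W = False, P = True

C ^ E ^ V = T ^ F ^ T = False ✓
V ^ W = T ^ F = True ✓
C ^ V = T ^ T = False ✓
E ^ V = F ^ T = True ✓
C ^ V ^ W = T ^ T ^ F = False ✓
E ^ K ^ V = F ^ T ^ T = False ✓
C ^ P = T ^ T = False ✓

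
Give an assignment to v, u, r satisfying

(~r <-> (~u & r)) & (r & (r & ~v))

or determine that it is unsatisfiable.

v = False; u = True; r = True

  ~r <-> (~u & r) = True
    ~r = False
    ~u & r = False
      ~u = False
  r & (r & ~v) = True
    r & ~v = True
      ~v = True
Both conjuncts True, so the formula holds.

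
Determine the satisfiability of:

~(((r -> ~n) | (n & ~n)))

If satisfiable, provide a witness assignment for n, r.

n=T; r=T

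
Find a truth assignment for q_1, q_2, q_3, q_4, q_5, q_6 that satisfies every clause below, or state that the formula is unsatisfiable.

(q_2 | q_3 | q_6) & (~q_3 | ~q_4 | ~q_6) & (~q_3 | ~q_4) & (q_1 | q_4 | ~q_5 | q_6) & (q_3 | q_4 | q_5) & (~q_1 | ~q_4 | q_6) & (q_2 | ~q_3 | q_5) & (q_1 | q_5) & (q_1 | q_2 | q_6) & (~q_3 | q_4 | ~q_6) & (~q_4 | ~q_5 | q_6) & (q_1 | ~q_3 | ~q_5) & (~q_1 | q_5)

q_1: False, q_2: False, q_3: False, q_4: True, q_5: True, q_6: True

Set q_1 = False.
  then (q_1 | q_5) forces q_5 = True.
  then (q_1 | ~q_3 | ~q_5) forces q_3 = False.
Set q_2 = False.
  then (q_2 | q_3 | q_6) forces q_6 = True.
Set q_4 = True.
All clauses satisfied.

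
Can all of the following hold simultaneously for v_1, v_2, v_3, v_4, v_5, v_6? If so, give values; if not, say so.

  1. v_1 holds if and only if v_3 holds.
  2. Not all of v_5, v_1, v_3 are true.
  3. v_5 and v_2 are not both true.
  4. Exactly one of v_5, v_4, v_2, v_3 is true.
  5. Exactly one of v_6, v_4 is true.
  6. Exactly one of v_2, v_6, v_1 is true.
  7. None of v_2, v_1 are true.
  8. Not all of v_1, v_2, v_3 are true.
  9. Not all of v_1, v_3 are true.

v_1=F; v_2=F; v_3=F; v_4=F; v_5=T; v_6=T

  (1) v_1=F, v_3=F — same ✓
  (2) {v_5, v_1, v_3}: 1/3 true — not all ✓
  (3) v_5=T, v_2=F — not both ✓
  (4) {v_5, v_4, v_2, v_3}: 1 true — exactly one ✓
  (5) {v_6, v_4}: 1 true — exactly one ✓
  (6) {v_2, v_6, v_1}: 1 true — exactly one ✓
  (7) {v_2, v_1}: 0 true — none ✓
  (8) {v_1, v_2, v_3}: 0/3 true — not all ✓
  (9) {v_1, v_3}: 0/2 true — not all ✓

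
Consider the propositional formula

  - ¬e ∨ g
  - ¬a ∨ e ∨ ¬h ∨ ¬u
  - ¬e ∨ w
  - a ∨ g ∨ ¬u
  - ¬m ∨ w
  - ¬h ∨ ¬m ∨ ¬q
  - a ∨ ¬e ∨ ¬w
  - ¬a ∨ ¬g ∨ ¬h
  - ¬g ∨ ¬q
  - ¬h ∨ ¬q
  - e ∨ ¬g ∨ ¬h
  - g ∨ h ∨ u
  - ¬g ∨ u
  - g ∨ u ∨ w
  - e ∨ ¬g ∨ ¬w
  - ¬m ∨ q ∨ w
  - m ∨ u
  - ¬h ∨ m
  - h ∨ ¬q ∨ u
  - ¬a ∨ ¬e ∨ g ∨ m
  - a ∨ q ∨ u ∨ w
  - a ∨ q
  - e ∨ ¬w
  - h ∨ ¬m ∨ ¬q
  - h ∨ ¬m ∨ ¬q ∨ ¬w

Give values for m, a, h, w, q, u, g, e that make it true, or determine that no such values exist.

m = True, a = True, h = False, w = True, q = False, u = True, g = True, e = True

Set m = True.
  then (¬m ∨ w) forces w = True.
  then (e ∨ ¬w) forces e = True.
  then (¬e ∨ g) forces g = True.
  then (a ∨ ¬e ∨ ¬w) forces a = True.
  then (¬a ∨ ¬g ∨ ¬h) forces h = False.
  then (¬g ∨ ¬q) forces q = False.
  then (¬g ∨ u) forces u = True.
All clauses satisfied.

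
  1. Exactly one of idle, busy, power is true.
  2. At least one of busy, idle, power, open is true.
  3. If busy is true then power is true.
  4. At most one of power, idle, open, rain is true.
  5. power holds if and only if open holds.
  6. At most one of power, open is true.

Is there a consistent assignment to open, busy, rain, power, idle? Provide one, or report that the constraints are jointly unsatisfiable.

open=F, busy=F, rain=F, power=F, idle=T

  (1) {idle, busy, power}: 1 true — exactly one ✓
  (2) {busy, idle, power, open}: 1 true — at least one ✓
  (3) busy=F ⇒ power: vacuous ✓
  (4) {power, idle, open, rain}: 1 true — at most one ✓
  (5) power=F, open=F — same ✓
  (6) {power, open}: 0 true — at most one ✓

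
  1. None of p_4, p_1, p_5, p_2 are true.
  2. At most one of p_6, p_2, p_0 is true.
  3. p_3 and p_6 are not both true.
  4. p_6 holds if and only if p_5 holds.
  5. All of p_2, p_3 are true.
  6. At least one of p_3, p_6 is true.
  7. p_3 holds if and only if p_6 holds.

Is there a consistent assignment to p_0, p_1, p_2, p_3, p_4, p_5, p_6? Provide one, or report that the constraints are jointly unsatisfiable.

No satisfying assignment exists.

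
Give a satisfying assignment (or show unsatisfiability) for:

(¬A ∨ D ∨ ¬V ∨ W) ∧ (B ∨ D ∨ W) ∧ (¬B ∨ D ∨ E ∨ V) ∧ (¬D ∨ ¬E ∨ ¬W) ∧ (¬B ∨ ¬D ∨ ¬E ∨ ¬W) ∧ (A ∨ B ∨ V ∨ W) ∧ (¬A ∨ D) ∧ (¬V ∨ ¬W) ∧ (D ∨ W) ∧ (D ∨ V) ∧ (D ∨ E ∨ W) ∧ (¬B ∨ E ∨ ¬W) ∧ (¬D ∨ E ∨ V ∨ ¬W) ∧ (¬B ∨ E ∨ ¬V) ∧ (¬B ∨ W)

A=F, V=T, E=T, W=F, B=F, D=T

Set A = False.
Set V = True.
  then (¬V ∨ ¬W) forces W = False.
  then (D ∨ W) forces D = True.
  then (¬B ∨ W) forces B = False.
Set E = True.
All clauses satisfied.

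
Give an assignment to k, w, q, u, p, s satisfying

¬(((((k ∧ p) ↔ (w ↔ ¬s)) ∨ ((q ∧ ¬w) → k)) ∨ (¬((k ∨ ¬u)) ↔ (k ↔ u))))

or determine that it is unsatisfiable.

k: False, w: False, q: True, u: True, p: False, s: True

  ¬(((((k ∧ p) ↔ (w ↔ ¬s)) ∨ ((q ∧ ¬w) → k)) ∨ (¬((k ∨ ¬u)) ↔ (k ↔ u)))) = True
    (((k ∧ p) ↔ (w ↔ ¬s)) ∨ ((q ∧ ¬w) → k)) ∨ (¬((k ∨ ¬u)) ↔ (k ↔ u)) = False
      ((k ∧ p) ↔ (w ↔ ¬s)) ∨ ((q ∧ ¬w) → k) = False
        (k ∧ p) ↔ (w ↔ ¬s) = False
          k ∧ p = False
          w ↔ ¬s = True
            ¬s = False
        (q ∧ ¬w) → k = False
          q ∧ ¬w = True
            ¬w = True
      ¬((k ∨ ¬u)) ↔ (k ↔ u) = False
        ¬((k ∨ ¬u)) = True
          k ∨ ¬u = False
            ¬u = False
        k ↔ u = False
The formula evaluates to True.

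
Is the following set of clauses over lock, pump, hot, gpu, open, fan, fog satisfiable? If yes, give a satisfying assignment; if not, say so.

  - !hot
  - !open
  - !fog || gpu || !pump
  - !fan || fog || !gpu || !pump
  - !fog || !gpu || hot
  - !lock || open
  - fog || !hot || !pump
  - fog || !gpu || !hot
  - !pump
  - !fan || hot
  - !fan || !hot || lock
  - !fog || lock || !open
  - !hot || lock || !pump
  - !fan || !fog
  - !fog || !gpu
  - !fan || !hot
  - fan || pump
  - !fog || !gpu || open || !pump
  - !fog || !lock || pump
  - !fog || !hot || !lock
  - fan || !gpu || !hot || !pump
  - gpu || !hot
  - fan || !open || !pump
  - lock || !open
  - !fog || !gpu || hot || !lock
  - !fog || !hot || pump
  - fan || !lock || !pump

Unsatisfiable

Case pump = True:
  Clause (!pump) is falsified — contradiction.
Case pump = False:
  (!hot) forces hot = False.
  (!open) forces open = False.
  (!lock || open) forces lock = False.
  (!fan || hot) forces fan = False.
  Clause (fan || pump) is falsified — contradiction.
Both cases fail, so the formula is unsatisfiable.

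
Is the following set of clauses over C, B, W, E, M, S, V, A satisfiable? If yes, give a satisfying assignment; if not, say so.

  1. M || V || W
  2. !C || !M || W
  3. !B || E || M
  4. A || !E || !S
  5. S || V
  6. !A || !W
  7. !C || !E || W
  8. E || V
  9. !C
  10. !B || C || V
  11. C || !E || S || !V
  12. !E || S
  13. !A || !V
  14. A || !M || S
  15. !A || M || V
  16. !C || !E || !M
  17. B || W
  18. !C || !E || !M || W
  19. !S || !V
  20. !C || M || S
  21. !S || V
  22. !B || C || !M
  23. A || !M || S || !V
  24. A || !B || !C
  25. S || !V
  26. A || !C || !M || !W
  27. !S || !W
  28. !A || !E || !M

Case S = True:
  (!C) forces C = False.
  (!S || !V) forces V = False.
  Clause (!S || V) is falsified — contradiction.
Case S = False:
  (S || V) forces V = True.
  Clause (S || !V) is falsified — contradiction.
Both cases fail, so the formula is unsatisfiable.

UNSATISFIABLE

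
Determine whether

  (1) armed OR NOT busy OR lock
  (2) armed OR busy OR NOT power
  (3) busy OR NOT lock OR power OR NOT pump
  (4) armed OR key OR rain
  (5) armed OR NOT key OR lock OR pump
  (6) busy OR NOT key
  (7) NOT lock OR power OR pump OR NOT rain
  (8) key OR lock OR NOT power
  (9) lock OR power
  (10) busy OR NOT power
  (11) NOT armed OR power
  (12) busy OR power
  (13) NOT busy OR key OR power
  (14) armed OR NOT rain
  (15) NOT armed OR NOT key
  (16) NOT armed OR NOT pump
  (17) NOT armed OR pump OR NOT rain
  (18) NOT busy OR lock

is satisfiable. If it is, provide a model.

Set pump = False.
Set power = True.
  then (busy OR NOT power) forces busy = True.
  then (NOT busy OR lock) forces lock = True.
Set key = False.
Set armed = True.
  then (NOT armed OR pump OR NOT rain) forces rain = False.
All clauses satisfied.

pump: False; power: True; key: False; lock: True; armed: True; rain: False; busy: True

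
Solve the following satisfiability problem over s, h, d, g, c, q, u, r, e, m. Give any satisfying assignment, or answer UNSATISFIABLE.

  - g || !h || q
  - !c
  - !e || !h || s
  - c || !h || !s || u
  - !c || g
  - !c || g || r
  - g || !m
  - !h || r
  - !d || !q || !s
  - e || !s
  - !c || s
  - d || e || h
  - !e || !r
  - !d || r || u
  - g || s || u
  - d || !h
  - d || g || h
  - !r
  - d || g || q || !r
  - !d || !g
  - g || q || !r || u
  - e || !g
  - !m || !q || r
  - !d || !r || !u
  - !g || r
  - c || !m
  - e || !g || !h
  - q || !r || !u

Unit clause (!c) forces c = False.
Unit clause (!r) forces r = False.
In (!g || r) only !g is left, so g = False.
In (c || !m) only !m is left, so m = False.
In (!h || r) only !h is left, so h = False.
In (d || g || h) only d is left, so d = True.
In (!d || r || u) only u is left, so u = True.
Set s = False.
Set q = False.
Set e = False.
All clauses satisfied.

s=F, h=F, d=T, g=F, c=F, q=F, u=T, r=F, e=F, m=F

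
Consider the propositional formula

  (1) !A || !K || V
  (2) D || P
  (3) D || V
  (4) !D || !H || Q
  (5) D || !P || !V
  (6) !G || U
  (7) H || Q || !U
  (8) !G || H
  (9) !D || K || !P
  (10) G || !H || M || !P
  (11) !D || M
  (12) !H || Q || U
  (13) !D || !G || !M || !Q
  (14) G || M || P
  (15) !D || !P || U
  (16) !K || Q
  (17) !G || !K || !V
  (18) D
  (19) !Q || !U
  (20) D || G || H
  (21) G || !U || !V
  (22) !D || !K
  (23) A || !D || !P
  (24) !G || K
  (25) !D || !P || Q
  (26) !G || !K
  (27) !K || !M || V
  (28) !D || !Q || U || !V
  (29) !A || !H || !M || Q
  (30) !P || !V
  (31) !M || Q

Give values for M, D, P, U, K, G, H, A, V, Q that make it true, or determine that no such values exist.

M = True, D = True, P = False, U = False, K = False, G = False, H = False, A = False, V = False, Q = True

Unit clause (D) forces D = True.
In (!D || !K) only !K is left, so K = False.
In (!G || K) only !G is left, so G = False.
In (!D || K || !P) only !P is left, so P = False.
In (!D || M) only M is left, so M = True.
In (!M || Q) only Q is left, so Q = True.
In (!Q || !U) only !U is left, so U = False.
In (!D || !Q || U || !V) only !V is left, so V = False.
Set H = False.
Set A = False.
All clauses satisfied.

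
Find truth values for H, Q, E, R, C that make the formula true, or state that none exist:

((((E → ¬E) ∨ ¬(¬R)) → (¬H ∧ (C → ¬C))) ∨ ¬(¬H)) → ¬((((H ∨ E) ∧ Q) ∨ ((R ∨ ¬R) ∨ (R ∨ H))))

H = False, Q = False, E = True, R = True, C = True

  ((((E → ¬E) ∨ ¬(¬R)) → (¬H ∧ (C → ¬C))) ∨ ¬(¬H)) → ¬((((H ∨ E) ∧ Q) ∨ ((R ∨ ¬R) ∨ (R ∨ H)))) = True
    (((E → ¬E) ∨ ¬(¬R)) → (¬H ∧ (C → ¬C))) ∨ ¬(¬H) = False
      ((E → ¬E) ∨ ¬(¬R)) → (¬H ∧ (C → ¬C)) = False
        (E → ¬E) ∨ ¬(¬R) = True
          E → ¬E = False
            ¬E = False
          ¬(¬R) = True
            ¬R = False
        ¬H ∧ (C → ¬C) = False
          ¬H = True
          C → ¬C = False
            ¬C = False
      ¬(¬H) = False
        ¬H = True
    ¬((((H ∨ E) ∧ Q) ∨ ((R ∨ ¬R) ∨ (R ∨ H)))) = False
      ((H ∨ E) ∧ Q) ∨ ((R ∨ ¬R) ∨ (R ∨ H)) = True
        (H ∨ E) ∧ Q = False
          H ∨ E = True
        (R ∨ ¬R) ∨ (R ∨ H) = True
          R ∨ ¬R = True
            ¬R = False
          R ∨ H = True
The formula evaluates to True.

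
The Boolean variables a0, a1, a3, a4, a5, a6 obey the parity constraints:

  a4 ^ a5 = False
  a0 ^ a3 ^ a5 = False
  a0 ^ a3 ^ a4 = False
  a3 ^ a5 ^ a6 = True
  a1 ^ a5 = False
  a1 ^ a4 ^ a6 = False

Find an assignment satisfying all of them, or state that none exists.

a0: True, a1: False, a3: True, a4: False, a5: False, a6: False

a4 ^ a5 = F ^ F = False ✓
a0 ^ a3 ^ a5 = T ^ T ^ F = False ✓
a0 ^ a3 ^ a4 = T ^ T ^ F = False ✓
a3 ^ a5 ^ a6 = T ^ F ^ F = True ✓
a1 ^ a5 = F ^ F = False ✓
a1 ^ a4 ^ a6 = F ^ F ^ F = False ✓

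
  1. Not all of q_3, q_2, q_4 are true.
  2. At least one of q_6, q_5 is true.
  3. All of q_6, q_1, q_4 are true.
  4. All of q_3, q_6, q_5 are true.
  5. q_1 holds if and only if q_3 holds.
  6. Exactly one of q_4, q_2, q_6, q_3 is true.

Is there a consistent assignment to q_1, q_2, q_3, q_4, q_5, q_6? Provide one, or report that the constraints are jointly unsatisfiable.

Case q_3 = True:
  (3) forces q_6 = True.
  Constraint (6) is violated (q_6=T, q_3=T) — contradiction.
Case q_3 = False:
  Constraint (4) is violated (q_3=F) — contradiction.
Both cases fail — unsatisfiable.

UNSATISFIABLE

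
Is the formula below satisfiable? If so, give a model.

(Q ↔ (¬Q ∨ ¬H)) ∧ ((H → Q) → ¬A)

Q=T, H=F, A=F

  Q ↔ (¬Q ∨ ¬H) = True
    ¬Q ∨ ¬H = True
      ¬Q = False
      ¬H = True
  (H → Q) → ¬A = True
    H → Q = True
    ¬A = True
Both conjuncts True, so the formula holds.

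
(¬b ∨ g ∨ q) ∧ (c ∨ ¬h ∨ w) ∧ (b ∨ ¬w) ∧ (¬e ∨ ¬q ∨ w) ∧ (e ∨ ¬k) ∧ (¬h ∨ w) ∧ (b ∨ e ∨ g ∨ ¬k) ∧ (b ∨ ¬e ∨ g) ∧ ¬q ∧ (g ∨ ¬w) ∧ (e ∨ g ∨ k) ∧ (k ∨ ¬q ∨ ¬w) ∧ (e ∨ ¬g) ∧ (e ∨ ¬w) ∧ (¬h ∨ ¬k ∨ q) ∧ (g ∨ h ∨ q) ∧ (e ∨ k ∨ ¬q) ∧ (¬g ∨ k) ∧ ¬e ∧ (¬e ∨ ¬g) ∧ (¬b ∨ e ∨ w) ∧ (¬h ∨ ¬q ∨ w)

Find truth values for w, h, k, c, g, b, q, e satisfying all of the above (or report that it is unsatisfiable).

Case q = True:
  Clause (¬q) is falsified — contradiction.
Case q = False:
  (¬e) forces e = False.
  (e ∨ ¬k) forces k = False.
  (e ∨ g ∨ k) forces g = True.
  Clause (e ∨ ¬g) is falsified — contradiction.
Both cases fail, so the formula is unsatisfiable.

No satisfying assignment exists.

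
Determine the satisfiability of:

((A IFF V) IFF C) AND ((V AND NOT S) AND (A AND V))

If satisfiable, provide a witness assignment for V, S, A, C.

V=T; S=F; A=T; C=T

  (A IFF V) IFF C = True
    A IFF V = True
  (V AND NOT S) AND (A AND V) = True
    V AND NOT S = True
      NOT S = True
    A AND V = True
Both conjuncts True, so the formula holds.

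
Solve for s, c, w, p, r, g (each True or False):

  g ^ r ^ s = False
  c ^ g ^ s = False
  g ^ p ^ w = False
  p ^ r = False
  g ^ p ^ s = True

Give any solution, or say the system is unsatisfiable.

Adding constraints 1, 4, 5 mod 2: every variable appears an even number of times on the left, so the left side is 0.
But the right sides sum to 1 (mod 2). 0 ≠ 1 — the system is inconsistent.

No satisfying assignment exists.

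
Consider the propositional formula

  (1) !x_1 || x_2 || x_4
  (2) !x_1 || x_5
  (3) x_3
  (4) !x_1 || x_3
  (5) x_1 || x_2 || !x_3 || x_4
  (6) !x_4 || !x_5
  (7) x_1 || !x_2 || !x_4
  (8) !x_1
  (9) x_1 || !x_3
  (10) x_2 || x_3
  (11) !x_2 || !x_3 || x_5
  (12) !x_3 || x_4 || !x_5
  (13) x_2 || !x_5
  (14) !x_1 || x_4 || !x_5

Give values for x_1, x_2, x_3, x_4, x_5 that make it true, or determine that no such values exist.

Unsatisfiable

Case x_1 = True:
  Clause (!x_1) is falsified — contradiction.
Case x_1 = False:
  (x_3) forces x_3 = True.
  Clause (x_1 || !x_3) is falsified — contradiction.
Both cases fail, so the formula is unsatisfiable.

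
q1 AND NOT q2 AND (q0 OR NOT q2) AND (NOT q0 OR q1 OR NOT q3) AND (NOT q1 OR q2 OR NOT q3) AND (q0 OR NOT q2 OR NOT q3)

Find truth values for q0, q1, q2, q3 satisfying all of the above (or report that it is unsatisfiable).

Unit clause (q1) forces q1 = True.
Unit clause (NOT q2) forces q2 = False.
In (NOT q1 OR q2 OR NOT q3) only NOT q3 is left, so q3 = False.
Set q0 = False.
Check each clause:
  (q1): q1 holds.
  (NOT q2): NOT q2 holds.
  (q0 OR NOT q2): NOT q2 holds.
  (NOT q0 OR q1 OR NOT q3): NOT q0 holds.
  (NOT q1 OR q2 OR NOT q3): NOT q3 holds.
  (q0 OR NOT q2 OR NOT q3): NOT q2 holds.
All clauses satisfied.

q0 = False, q1 = True, q2 = False, q3 = False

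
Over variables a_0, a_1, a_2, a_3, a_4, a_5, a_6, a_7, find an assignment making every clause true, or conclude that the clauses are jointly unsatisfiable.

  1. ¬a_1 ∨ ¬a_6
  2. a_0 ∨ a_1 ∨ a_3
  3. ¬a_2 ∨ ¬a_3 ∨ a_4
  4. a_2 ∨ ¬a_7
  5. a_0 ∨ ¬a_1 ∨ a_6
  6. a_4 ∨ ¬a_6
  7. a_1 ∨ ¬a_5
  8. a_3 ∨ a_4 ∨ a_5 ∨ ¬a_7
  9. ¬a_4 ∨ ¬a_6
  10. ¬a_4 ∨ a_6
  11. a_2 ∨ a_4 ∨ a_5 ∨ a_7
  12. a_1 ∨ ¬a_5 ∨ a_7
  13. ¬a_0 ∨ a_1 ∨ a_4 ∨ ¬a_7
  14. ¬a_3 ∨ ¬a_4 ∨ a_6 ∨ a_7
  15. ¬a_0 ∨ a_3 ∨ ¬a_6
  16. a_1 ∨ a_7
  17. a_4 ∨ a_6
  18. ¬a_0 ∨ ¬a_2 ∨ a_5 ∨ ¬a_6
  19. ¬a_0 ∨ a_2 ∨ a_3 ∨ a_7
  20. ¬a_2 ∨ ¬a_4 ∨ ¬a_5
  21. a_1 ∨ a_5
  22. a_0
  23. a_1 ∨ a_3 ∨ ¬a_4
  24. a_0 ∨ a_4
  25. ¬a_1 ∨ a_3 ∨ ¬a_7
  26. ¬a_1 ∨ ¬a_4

Case a_4 = True:
  (¬a_4 ∨ ¬a_6) forces a_6 = False.
  Clause (¬a_4 ∨ a_6) is falsified — contradiction.
Case a_4 = False:
  (a_4 ∨ ¬a_6) forces a_6 = False.
  Clause (a_4 ∨ a_6) is falsified — contradiction.
Both cases fail, so the formula is unsatisfiable.

The formula is unsatisfiable.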